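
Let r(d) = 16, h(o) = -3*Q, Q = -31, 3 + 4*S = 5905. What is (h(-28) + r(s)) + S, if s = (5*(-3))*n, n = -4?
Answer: 3169/2 ≈ 1584.5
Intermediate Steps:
S = 2951/2 (S = -¾ + (¼)*5905 = -¾ + 5905/4 = 2951/2 ≈ 1475.5)
s = 60 (s = (5*(-3))*(-4) = -15*(-4) = 60)
h(o) = 93 (h(o) = -3*(-31) = 93)
(h(-28) + r(s)) + S = (93 + 16) + 2951/2 = 109 + 2951/2 = 3169/2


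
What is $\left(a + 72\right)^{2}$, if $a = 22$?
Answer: $8836$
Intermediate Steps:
$\left(a + 72\right)^{2} = \left(22 + 72\right)^{2} = 94^{2} = 8836$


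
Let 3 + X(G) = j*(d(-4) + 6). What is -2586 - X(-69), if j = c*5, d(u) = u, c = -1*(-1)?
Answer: -2593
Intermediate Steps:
c = 1
j = 5 (j = 1*5 = 5)
X(G) = 7 (X(G) = -3 + 5*(-4 + 6) = -3 + 5*2 = -3 + 10 = 7)
-2586 - X(-69) = -2586 - 1*7 = -2586 - 7 = -2593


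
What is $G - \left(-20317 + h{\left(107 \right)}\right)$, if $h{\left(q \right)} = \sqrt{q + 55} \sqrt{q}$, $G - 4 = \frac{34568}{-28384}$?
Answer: $\frac{72094587}{3548} - 9 \sqrt{214} \approx 20188.0$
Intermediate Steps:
$G = \frac{9871}{3548}$ ($G = 4 + \frac{34568}{-28384} = 4 + 34568 \left(- \frac{1}{28384}\right) = 4 - \frac{4321}{3548} = \frac{9871}{3548} \approx 2.7821$)
$h{\left(q \right)} = \sqrt{q} \sqrt{55 + q}$ ($h{\left(q \right)} = \sqrt{55 + q} \sqrt{q} = \sqrt{q} \sqrt{55 + q}$)
$G - \left(-20317 + h{\left(107 \right)}\right) = \frac{9871}{3548} - \left(-20317 + \sqrt{107} \sqrt{55 + 107}\right) = \frac{9871}{3548} - \left(-20317 + \sqrt{107} \sqrt{162}\right) = \frac{9871}{3548} - \left(-20317 + \sqrt{107} \cdot 9 \sqrt{2}\right) = \frac{9871}{3548} - \left(-20317 + 9 \sqrt{214}\right) = \frac{9871}{3548} + \left(20317 - 9 \sqrt{214}\right) = \frac{72094587}{3548} - 9 \sqrt{214}$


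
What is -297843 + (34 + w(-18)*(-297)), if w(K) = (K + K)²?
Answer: -682721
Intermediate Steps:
w(K) = 4*K² (w(K) = (2*K)² = 4*K²)
-297843 + (34 + w(-18)*(-297)) = -297843 + (34 + (4*(-18)²)*(-297)) = -297843 + (34 + (4*324)*(-297)) = -297843 + (34 + 1296*(-297)) = -297843 + (34 - 384912) = -297843 - 384878 = -682721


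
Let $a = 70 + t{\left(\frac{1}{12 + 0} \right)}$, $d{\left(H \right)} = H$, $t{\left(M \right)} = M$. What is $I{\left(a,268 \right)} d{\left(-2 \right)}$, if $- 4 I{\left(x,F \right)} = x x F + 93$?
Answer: $\frac{47391175}{72} \approx 6.5821 \cdot 10^{5}$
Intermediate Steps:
$a = \frac{841}{12}$ ($a = 70 + \frac{1}{12 + 0} = 70 + \frac{1}{12} = \frac{841}{12} \approx 70.083$)
$I{\left(x,F \right)} = - \frac{93}{4} - \frac{F x^{2}}{4}$ ($I{\left(x,F \right)} = - \frac{x x F + 93}{4} = - \frac{x^{2} F + 93}{4} = - \frac{F x^{2} + 93}{4} = - \frac{93 + F x^{2}}{4} = - \frac{93}{4} - \frac{F x^{2}}{4}$)
$I{\left(a,268 \right)} d{\left(-2 \right)} = \left(- \frac{93}{4} - 67 \left(\frac{841}{12}\right)^{2}\right) \left(-2\right) = \left(- \frac{93}{4} - 67 \cdot \frac{707281}{144}\right) \left(-2\right) = \left(- \frac{93}{4} - \frac{47387827}{144}\right) \left(-2\right) = \left(- \frac{47391175}{144}\right) \left(-2\right) = \frac{47391175}{72}$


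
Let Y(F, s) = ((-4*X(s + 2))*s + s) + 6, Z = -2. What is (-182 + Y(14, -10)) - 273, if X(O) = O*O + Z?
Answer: 2021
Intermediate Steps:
X(O) = -2 + O² (X(O) = O*O - 2 = O² - 2 = -2 + O²)
Y(F, s) = 6 + s + s*(8 - 4*(2 + s)²) (Y(F, s) = ((-4*(-2 + (s + 2)²))*s + s) + 6 = ((-4*(-2 + (2 + s)²))*s + s) + 6 = ((8 - 4*(2 + s)²)*s + s) + 6 = (s*(8 - 4*(2 + s)²) + s) + 6 = (s + s*(8 - 4*(2 + s)²)) + 6 = 6 + s + s*(8 - 4*(2 + s)²))
(-182 + Y(14, -10)) - 273 = (-182 + (6 - 10 - 4*(-10)*(-2 + (2 - 10)²))) - 273 = (-182 + (6 - 10 - 4*(-10)*(-2 + (-8)²))) - 273 = (-182 + (6 - 10 - 4*(-10)*(-2 + 64))) - 273 = (-182 + (6 - 10 - 4*(-10)*62)) - 273 = (-182 + (6 - 10 + 2480)) - 273 = (-182 + 2476) - 273 = 2294 - 273 = 2021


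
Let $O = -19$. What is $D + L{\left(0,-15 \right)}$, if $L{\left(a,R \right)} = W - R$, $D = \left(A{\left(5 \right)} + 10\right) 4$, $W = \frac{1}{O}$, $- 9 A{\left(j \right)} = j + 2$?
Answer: $\frac{8864}{171} \approx 51.836$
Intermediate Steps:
$A{\left(j \right)} = - \frac{2}{9} - \frac{j}{9}$ ($A{\left(j \right)} = - \frac{j + 2}{9} = - \frac{2 + j}{9} = - \frac{2}{9} - \frac{j}{9}$)
$W = - \frac{1}{19}$ ($W = \frac{1}{-19} = - \frac{1}{19} \approx -0.052632$)
$D = \frac{332}{9}$ ($D = \left(\left(- \frac{2}{9} - \frac{5}{9}\right) + 10\right) 4 = \left(- \frac{7}{9} + 10\right) 4 = \frac{83}{9} \cdot 4 = \frac{332}{9} \approx 36.889$)
$L{\left(a,R \right)} = - \frac{1}{19} - R$
$D + L{\left(0,-15 \right)} = \frac{332}{9} - - \frac{284}{19} = \frac{332}{9} + \left(- \frac{1}{19} + 15\right) = \frac{332}{9} + \frac{284}{19} = \frac{8864}{171}$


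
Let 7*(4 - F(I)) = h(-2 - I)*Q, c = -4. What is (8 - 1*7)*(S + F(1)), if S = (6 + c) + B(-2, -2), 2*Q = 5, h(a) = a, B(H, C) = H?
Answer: 71/14 ≈ 5.0714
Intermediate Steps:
Q = 5/2 (Q = (½)*5 = 5/2 ≈ 2.5000)
F(I) = 33/7 + 5*I/14 (F(I) = 4 - (-2 - I)*5/(7*2) = 4 - (-5 - 5*I/2)/7 = 4 + (5/7 + 5*I/14) = 33/7 + 5*I/14)
S = 0 (S = (6 - 4) - 2 = 2 - 2 = 0)
(8 - 1*7)*(S + F(1)) = (8 - 1*7)*(0 + (33/7 + (5/14)*1)) = (8 - 7)*(0 + (33/7 + 5/14)) = 1*(0 + 71/14) = 1*(71/14) = 71/14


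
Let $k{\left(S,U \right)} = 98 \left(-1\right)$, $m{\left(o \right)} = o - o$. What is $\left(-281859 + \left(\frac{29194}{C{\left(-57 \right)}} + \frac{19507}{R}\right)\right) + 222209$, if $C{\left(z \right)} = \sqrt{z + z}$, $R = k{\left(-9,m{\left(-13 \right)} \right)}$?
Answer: $- \frac{5865207}{98} - \frac{14597 i \sqrt{114}}{57} \approx -59849.0 - 2734.3 i$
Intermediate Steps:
$m{\left(o \right)} = 0$
$k{\left(S,U \right)} = -98$
$R = -98$
$C{\left(z \right)} = \sqrt{2} \sqrt{z}$ ($C{\left(z \right)} = \sqrt{2 z} = \sqrt{2} \sqrt{z}$)
$\left(-281859 + \left(\frac{29194}{C{\left(-57 \right)}} + \frac{19507}{R}\right)\right) + 222209 = \left(-281859 + \left(\frac{29194}{\sqrt{2} \sqrt{-57}} + \frac{19507}{-98}\right)\right) + 222209 = \left(-281859 + \left(\frac{29194}{\sqrt{2} i \sqrt{57}} + 19507 \left(- \frac{1}{98}\right)\right)\right) + 222209 = \left(-281859 - \left(\frac{19507}{98} - \frac{29194}{i \sqrt{114}}\right)\right) + 222209 = \left(-281859 - \left(\frac{19507}{98} - 29194 \left(- \frac{i \sqrt{114}}{114}\right)\right)\right) + 222209 = \left(-281859 - \left(\frac{19507}{98} + \frac{14597 i \sqrt{114}}{57}\right)\right) + 222209 = \left(- \frac{27641689}{98} - \frac{14597 i \sqrt{114}}{57}\right) + 222209 = - \frac{5865207}{98} - \frac{14597 i \sqrt{114}}{57}$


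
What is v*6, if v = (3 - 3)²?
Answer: 0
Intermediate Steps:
v = 0 (v = 0² = 0)
v*6 = 0*6 = 0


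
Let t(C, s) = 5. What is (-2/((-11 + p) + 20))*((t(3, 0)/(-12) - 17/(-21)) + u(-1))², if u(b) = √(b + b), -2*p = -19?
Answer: 1447/7252 - 22*I*√2/259 ≈ 0.19953 - 0.12013*I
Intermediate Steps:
p = 19/2 (p = -½*(-19) = 19/2 ≈ 9.5000)
u(b) = √2*√b (u(b) = √(2*b) = √2*√b)
(-2/((-11 + p) + 20))*((t(3, 0)/(-12) - 17/(-21)) + u(-1))² = (-2/((-11 + 19/2) + 20))*((5/(-12) - 17/(-21)) + √2*√(-1))² = (-2/(-3/2 + 20))*((5*(-1/12) - 17*(-1/21)) + √2*I)² = (-2/37/2)*((-5/12 + 17/21) + I*√2)² = (-2*2/37)*(11/28 + I*√2)² = -4*(11/28 + I*√2)²/37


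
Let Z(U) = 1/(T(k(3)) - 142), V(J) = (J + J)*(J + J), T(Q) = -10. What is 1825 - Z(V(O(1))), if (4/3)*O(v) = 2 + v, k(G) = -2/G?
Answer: 277401/152 ≈ 1825.0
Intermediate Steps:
O(v) = 3/2 + 3*v/4 (O(v) = 3*(2 + v)/4 = 3/2 + 3*v/4)
V(J) = 4*J**2 (V(J) = (2*J)*(2*J) = 4*J**2)
Z(U) = -1/152 (Z(U) = 1/(-10 - 142) = 1/(-152) = -1/152)
1825 - Z(V(O(1))) = 1825 - 1*(-1/152) = 1825 + 1/152 = 277401/152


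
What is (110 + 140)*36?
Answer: 9000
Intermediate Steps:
(110 + 140)*36 = 250*36 = 9000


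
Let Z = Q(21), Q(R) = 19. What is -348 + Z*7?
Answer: -215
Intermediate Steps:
Z = 19
-348 + Z*7 = -348 + 19*7 = -348 + 133 = -215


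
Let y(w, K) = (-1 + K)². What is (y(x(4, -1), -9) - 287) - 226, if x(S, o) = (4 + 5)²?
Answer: -413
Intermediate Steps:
x(S, o) = 81 (x(S, o) = 9² = 81)
(y(x(4, -1), -9) - 287) - 226 = ((-1 - 9)² - 287) - 226 = ((-10)² - 287) - 226 = (100 - 287) - 226 = -187 - 226 = -413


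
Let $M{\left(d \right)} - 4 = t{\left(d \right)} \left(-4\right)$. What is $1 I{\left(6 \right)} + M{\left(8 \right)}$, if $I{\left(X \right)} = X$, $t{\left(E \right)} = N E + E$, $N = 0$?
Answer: $-22$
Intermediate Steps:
$t{\left(E \right)} = E$ ($t{\left(E \right)} = 0 E + E = 0 + E = E$)
$M{\left(d \right)} = 4 - 4 d$ ($M{\left(d \right)} = 4 + d \left(-4\right) = 4 - 4 d$)
$1 I{\left(6 \right)} + M{\left(8 \right)} = 1 \cdot 6 + \left(4 - 32\right) = 6 + \left(4 - 32\right) = 6 - 28 = -22$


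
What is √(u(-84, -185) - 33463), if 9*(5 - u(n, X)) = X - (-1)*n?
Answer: I*√300853/3 ≈ 182.83*I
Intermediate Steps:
u(n, X) = 5 - X/9 - n/9 (u(n, X) = 5 - (X - (-1)*n)/9 = 5 - (X + n)/9 = 5 + (-X/9 - n/9) = 5 - X/9 - n/9)
√(u(-84, -185) - 33463) = √((5 - ⅑*(-185) - ⅑*(-84)) - 33463) = √((5 + 185/9 + 28/3) - 33463) = √(314/9 - 33463) = √(-300853/9) = I*√300853/3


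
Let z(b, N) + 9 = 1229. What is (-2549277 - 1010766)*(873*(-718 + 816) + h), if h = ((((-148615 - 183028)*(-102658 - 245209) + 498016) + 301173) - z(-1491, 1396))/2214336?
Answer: -297954441764451/608 ≈ -4.9006e+11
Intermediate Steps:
z(b, N) = 1220 (z(b, N) = -9 + 1229 = 1220)
h = 31677225/608 (h = ((((-148615 - 183028)*(-102658 - 245209) + 498016) + 301173) - 1*1220)/2214336 = (((-331643*(-347867) + 498016) + 301173) - 1220)*(1/2214336) = (((115367655481 + 498016) + 301173) - 1220)*(1/2214336) = ((115368153497 + 301173) - 1220)*(1/2214336) = (115368454670 - 1220)*(1/2214336) = 115368453450*(1/2214336) = 31677225/608 ≈ 52101.)
(-2549277 - 1010766)*(873*(-718 + 816) + h) = (-2549277 - 1010766)*(873*(-718 + 816) + 31677225/608) = -3560043*(873*98 + 31677225/608) = -3560043*(85554 + 31677225/608) = -3560043*83694057/608 = -297954441764451/608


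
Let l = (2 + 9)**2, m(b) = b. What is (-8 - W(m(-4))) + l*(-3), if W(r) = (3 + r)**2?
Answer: -372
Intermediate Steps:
l = 121 (l = 11**2 = 121)
(-8 - W(m(-4))) + l*(-3) = (-8 - (3 - 4)**2) + 121*(-3) = (-8 - 1*(-1)**2) - 363 = (-8 - 1*1) - 363 = (-8 - 1) - 363 = -9 - 363 = -372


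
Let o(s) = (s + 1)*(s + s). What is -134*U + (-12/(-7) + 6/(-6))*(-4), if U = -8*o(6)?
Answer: 630316/7 ≈ 90045.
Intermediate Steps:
o(s) = 2*s*(1 + s) (o(s) = (1 + s)*(2*s) = 2*s*(1 + s))
U = -672 (U = -16*6*(1 + 6) = -16*6*7 = -8*84 = -672)
-134*U + (-12/(-7) + 6/(-6))*(-4) = -134*(-672) + (-12/(-7) + 6/(-6))*(-4) = 90048 + (-12*(-1/7) + 6*(-1/6))*(-4) = 90048 + (12/7 - 1)*(-4) = 90048 + (5/7)*(-4) = 90048 - 20/7 = 630316/7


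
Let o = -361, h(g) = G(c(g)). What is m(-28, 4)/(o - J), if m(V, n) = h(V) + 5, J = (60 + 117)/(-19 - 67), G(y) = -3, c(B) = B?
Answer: -172/30869 ≈ -0.0055719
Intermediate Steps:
h(g) = -3
J = -177/86 (J = 177/(-86) = 177*(-1/86) = -177/86 ≈ -2.0581)
m(V, n) = 2 (m(V, n) = -3 + 5 = 2)
m(-28, 4)/(o - J) = 2/(-361 - 1*(-177/86)) = 2/(-361 + 177/86) = 2/(-30869/86) = 2*(-86/30869) = -172/30869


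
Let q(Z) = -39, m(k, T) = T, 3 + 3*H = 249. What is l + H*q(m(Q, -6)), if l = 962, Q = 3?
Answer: -2236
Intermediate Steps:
H = 82 (H = -1 + (⅓)*249 = -1 + 83 = 82)
l + H*q(m(Q, -6)) = 962 + 82*(-39) = 962 - 3198 = -2236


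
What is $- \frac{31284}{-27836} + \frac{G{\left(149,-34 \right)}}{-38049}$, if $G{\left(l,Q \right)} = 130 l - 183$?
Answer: $\frac{164058896}{264782991} \approx 0.6196$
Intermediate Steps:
$G{\left(l,Q \right)} = -183 + 130 l$
$- \frac{31284}{-27836} + \frac{G{\left(149,-34 \right)}}{-38049} = - \frac{31284}{-27836} + \frac{-183 + 130 \cdot 149}{-38049} = \left(-31284\right) \left(- \frac{1}{27836}\right) + \left(-183 + 19370\right) \left(- \frac{1}{38049}\right) = \frac{7821}{6959} + 19187 \left(- \frac{1}{38049}\right) = \frac{7821}{6959} - \frac{19187}{38049} = \frac{164058896}{264782991}$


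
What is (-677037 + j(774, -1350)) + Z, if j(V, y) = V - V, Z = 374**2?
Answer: -537161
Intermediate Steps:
Z = 139876
j(V, y) = 0
(-677037 + j(774, -1350)) + Z = (-677037 + 0) + 139876 = -677037 + 139876 = -537161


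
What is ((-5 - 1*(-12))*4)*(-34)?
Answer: -952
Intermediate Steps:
((-5 - 1*(-12))*4)*(-34) = ((-5 + 12)*4)*(-34) = (7*4)*(-34) = 28*(-34) = -952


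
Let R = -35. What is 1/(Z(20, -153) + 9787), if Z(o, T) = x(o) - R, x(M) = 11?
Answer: 1/9833 ≈ 0.00010170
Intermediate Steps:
Z(o, T) = 46 (Z(o, T) = 11 - 1*(-35) = 11 + 35 = 46)
1/(Z(20, -153) + 9787) = 1/(46 + 9787) = 1/9833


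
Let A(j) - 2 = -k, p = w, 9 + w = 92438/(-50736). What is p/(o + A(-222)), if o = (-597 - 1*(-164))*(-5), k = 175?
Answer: -274531/50533056 ≈ -0.0054327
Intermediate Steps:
w = -274531/25368 (w = -9 + 92438/(-50736) = -9 + 92438*(-1/50736) = -9 - 46219/25368 = -274531/25368 ≈ -10.822)
p = -274531/25368 ≈ -10.822
o = 2165 (o = (-597 + 164)*(-5) = -433*(-5) = 2165)
A(j) = -173 (A(j) = 2 - 1*175 = 2 - 175 = -173)
p/(o + A(-222)) = -274531/(25368*(2165 - 173)) = -274531/25368/1992 = -274531/25368*1/1992 = -274531/50533056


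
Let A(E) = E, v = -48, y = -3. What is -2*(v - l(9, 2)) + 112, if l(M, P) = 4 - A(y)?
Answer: 222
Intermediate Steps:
l(M, P) = 7 (l(M, P) = 4 - 1*(-3) = 4 + 3 = 7)
-2*(v - l(9, 2)) + 112 = -2*(-48 - 1*7) + 112 = -2*(-48 - 7) + 112 = -2*(-55) + 112 = 110 + 112 = 222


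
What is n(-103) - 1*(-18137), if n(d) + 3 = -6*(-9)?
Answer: 18188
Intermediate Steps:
n(d) = 51 (n(d) = -3 - 6*(-9) = -3 + 54 = 51)
n(-103) - 1*(-18137) = 51 - 1*(-18137) = 51 + 18137 = 18188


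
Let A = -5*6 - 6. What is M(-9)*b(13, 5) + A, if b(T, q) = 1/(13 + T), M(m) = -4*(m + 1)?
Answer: -452/13 ≈ -34.769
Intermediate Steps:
M(m) = -4 - 4*m (M(m) = -4*(1 + m) = -4 - 4*m)
A = -36 (A = -30 - 6 = -36)
M(-9)*b(13, 5) + A = (-4 - 4*(-9))/(13 + 13) - 36 = (-4 + 36)/26 - 36 = 32*(1/26) - 36 = 16/13 - 36 = -452/13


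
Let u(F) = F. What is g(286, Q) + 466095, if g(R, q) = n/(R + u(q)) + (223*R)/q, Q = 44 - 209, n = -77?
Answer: 76841792/165 ≈ 4.6571e+5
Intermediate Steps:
Q = -165
g(R, q) = -77/(R + q) + 223*R/q (g(R, q) = -77/(R + q) + (223*R)/q = -77/(R + q) + 223*R/q)
g(286, Q) + 466095 = (-77*(-165) + 223*286² + 223*286*(-165))/((-165)*(286 - 165)) + 466095 = -1/165*(12705 + 223*81796 - 10523370)/121 + 466095 = -1/165*1/121*(12705 + 18240508 - 10523370) + 466095 = -1/165*1/121*7729843 + 466095 = -63883/165 + 466095 = 76841792/165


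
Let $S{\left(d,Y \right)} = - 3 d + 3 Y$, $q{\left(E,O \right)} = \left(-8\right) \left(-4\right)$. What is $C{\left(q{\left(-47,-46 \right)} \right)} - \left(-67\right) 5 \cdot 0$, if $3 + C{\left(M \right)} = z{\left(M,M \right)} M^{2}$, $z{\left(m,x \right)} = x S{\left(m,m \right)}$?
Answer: $-3$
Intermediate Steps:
$q{\left(E,O \right)} = 32$
$z{\left(m,x \right)} = 0$ ($z{\left(m,x \right)} = x \left(- 3 m + 3 m\right) = x 0 = 0$)
$C{\left(M \right)} = -3$ ($C{\left(M \right)} = -3 + 0 M^{2} = -3 + 0 = -3$)
$C{\left(q{\left(-47,-46 \right)} \right)} - \left(-67\right) 5 \cdot 0 = -3 - \left(-67\right) 5 \cdot 0 = -3 - \left(-335\right) 0 = -3 - 0 = -3 + 0 = -3$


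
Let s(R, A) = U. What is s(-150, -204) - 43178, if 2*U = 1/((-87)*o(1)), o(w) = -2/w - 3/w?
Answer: -37564859/870 ≈ -43178.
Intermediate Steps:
o(w) = -5/w
U = 1/870 (U = (1/((-87)*((-5/1))))/2 = (-1/(87*((-5*1))))/2 = (-1/87/(-5))/2 = (-1/87*(-⅕))/2 = (½)*(1/435) = 1/870 ≈ 0.0011494)
s(R, A) = 1/870
s(-150, -204) - 43178 = 1/870 - 43178 = -37564859/870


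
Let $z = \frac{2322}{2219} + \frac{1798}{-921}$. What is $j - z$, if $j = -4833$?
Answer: $- \frac{9875346067}{2043699} \approx -4832.1$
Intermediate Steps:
$z = - \frac{1851200}{2043699}$ ($z = 2322 \cdot \frac{1}{2219} + 1798 \left(- \frac{1}{921}\right) = \frac{2322}{2219} - \frac{1798}{921} = - \frac{1851200}{2043699} \approx -0.90581$)
$j - z = -4833 - - \frac{1851200}{2043699} = -4833 + \frac{1851200}{2043699} = - \frac{9875346067}{2043699}$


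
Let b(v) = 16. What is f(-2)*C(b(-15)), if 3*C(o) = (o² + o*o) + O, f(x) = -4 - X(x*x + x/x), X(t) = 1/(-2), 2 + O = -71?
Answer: -3073/6 ≈ -512.17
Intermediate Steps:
O = -73 (O = -2 - 71 = -73)
X(t) = -½ (X(t) = 1*(-½) = -½)
f(x) = -7/2 (f(x) = -4 - 1*(-½) = -4 + ½ = -7/2)
C(o) = -73/3 + 2*o²/3 (C(o) = ((o² + o*o) - 73)/3 = ((o² + o²) - 73)/3 = (2*o² - 73)/3 = (-73 + 2*o²)/3 = -73/3 + 2*o²/3)
f(-2)*C(b(-15)) = -7*(-73/3 + (⅔)*16²)/2 = -7*(-73/3 + (⅔)*256)/2 = -7*(-73/3 + 512/3)/2 = -7/2*439/3 = -3073/6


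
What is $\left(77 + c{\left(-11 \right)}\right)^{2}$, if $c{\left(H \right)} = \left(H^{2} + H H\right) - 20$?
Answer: $89401$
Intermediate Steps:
$c{\left(H \right)} = -20 + 2 H^{2}$ ($c{\left(H \right)} = \left(H^{2} + H^{2}\right) - 20 = 2 H^{2} - 20 = -20 + 2 H^{2}$)
$\left(77 + c{\left(-11 \right)}\right)^{2} = \left(77 - \left(20 - 2 \left(-11\right)^{2}\right)\right)^{2} = \left(77 + \left(-20 + 2 \cdot 121\right)\right)^{2} = \left(77 + \left(-20 + 242\right)\right)^{2} = \left(77 + 222\right)^{2} = 299^{2} = 89401$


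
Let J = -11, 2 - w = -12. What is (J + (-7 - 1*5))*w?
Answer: -322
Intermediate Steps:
w = 14 (w = 2 - 1*(-12) = 2 + 12 = 14)
(J + (-7 - 1*5))*w = (-11 + (-7 - 1*5))*14 = (-11 + (-7 - 5))*14 = (-11 - 12)*14 = -23*14 = -322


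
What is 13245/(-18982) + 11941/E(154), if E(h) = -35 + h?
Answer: 225087907/2258858 ≈ 99.647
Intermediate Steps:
13245/(-18982) + 11941/E(154) = 13245/(-18982) + 11941/(-35 + 154) = 13245*(-1/18982) + 11941/119 = -13245/18982 + 11941*(1/119) = -13245/18982 + 11941/119 = 225087907/2258858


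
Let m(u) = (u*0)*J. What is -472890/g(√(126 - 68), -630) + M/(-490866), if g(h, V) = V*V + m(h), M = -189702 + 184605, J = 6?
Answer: -639173954/541179765 ≈ -1.1811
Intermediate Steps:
m(u) = 0 (m(u) = (u*0)*6 = 0*6 = 0)
M = -5097
g(h, V) = V² (g(h, V) = V*V + 0 = V² + 0 = V²)
-472890/g(√(126 - 68), -630) + M/(-490866) = -472890/((-630)²) - 5097/(-490866) = -472890/396900 - 5097*(-1/490866) = -472890*1/396900 + 1699/163622 = -15763/13230 + 1699/163622 = -639173954/541179765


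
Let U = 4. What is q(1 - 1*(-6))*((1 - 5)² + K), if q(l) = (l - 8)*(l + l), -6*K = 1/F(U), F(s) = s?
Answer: -2681/12 ≈ -223.42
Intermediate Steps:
K = -1/24 (K = -⅙/4 = -⅙*¼ = -1/24 ≈ -0.041667)
q(l) = 2*l*(-8 + l) (q(l) = (-8 + l)*(2*l) = 2*l*(-8 + l))
q(1 - 1*(-6))*((1 - 5)² + K) = (2*(1 - 1*(-6))*(-8 + (1 - 1*(-6))))*((1 - 5)² - 1/24) = (2*(1 + 6)*(-8 + (1 + 6)))*((-4)² - 1/24) = (2*7*(-8 + 7))*(16 - 1/24) = (2*7*(-1))*(383/24) = -14*383/24 = -2681/12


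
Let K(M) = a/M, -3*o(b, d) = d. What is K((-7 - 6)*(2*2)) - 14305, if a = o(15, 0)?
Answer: -14305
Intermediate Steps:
o(b, d) = -d/3
a = 0 (a = -1/3*0 = 0)
K(M) = 0 (K(M) = 0/M = 0)
K((-7 - 6)*(2*2)) - 14305 = 0 - 14305 = -14305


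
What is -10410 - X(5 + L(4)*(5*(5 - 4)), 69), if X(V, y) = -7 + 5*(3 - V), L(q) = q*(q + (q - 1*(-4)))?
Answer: -9193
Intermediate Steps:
L(q) = q*(4 + 2*q) (L(q) = q*(q + (q + 4)) = q*(q + (4 + q)) = q*(4 + 2*q))
X(V, y) = 8 - 5*V (X(V, y) = -7 + (15 - 5*V) = 8 - 5*V)
-10410 - X(5 + L(4)*(5*(5 - 4)), 69) = -10410 - (8 - 5*(5 + (2*4*(2 + 4))*(5*(5 - 4)))) = -10410 - (8 - 5*(5 + (2*4*6)*(5*1))) = -10410 - (8 - 5*(5 + 48*5)) = -10410 - (8 - 5*(5 + 240)) = -10410 - (8 - 5*245) = -10410 - (8 - 1225) = -10410 - 1*(-1217) = -10410 + 1217 = -9193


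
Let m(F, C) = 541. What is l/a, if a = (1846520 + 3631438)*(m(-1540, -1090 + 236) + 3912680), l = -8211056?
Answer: -4105528/10718230141359 ≈ -3.8304e-7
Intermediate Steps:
a = 21436460282718 (a = (1846520 + 3631438)*(541 + 3912680) = 5477958*3913221 = 21436460282718)
l/a = -8211056/21436460282718 = -8211056*1/21436460282718 = -4105528/10718230141359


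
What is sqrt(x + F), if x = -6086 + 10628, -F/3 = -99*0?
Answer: sqrt(4542) ≈ 67.394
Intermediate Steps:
F = 0 (F = -(-297)*0 = -3*0 = 0)
x = 4542
sqrt(x + F) = sqrt(4542 + 0) = sqrt(4542)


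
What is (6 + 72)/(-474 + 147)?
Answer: -26/109 ≈ -0.23853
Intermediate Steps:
(6 + 72)/(-474 + 147) = 78/(-327) = 78*(-1/327) = -26/109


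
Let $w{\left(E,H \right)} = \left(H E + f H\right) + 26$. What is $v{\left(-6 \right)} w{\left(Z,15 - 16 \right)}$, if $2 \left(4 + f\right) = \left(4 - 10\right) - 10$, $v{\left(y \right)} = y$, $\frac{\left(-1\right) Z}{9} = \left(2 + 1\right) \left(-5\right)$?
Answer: $582$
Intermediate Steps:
$Z = 135$ ($Z = - 9 \left(2 + 1\right) \left(-5\right) = - 9 \cdot 3 \left(-5\right) = \left(-9\right) \left(-15\right) = 135$)
$f = -12$ ($f = -4 + \frac{\left(4 - 10\right) - 10}{2} = -4 + \frac{-6 - 10}{2} = -4 + \frac{1}{2} \left(-16\right) = -4 - 8 = -12$)
$w{\left(E,H \right)} = 26 - 12 H + E H$ ($w{\left(E,H \right)} = \left(H E - 12 H\right) + 26 = \left(E H - 12 H\right) + 26 = \left(- 12 H + E H\right) + 26 = 26 - 12 H + E H$)
$v{\left(-6 \right)} w{\left(Z,15 - 16 \right)} = - 6 \left(26 - 12 \left(15 - 16\right) + 135 \left(15 - 16\right)\right) = - 6 \left(26 - -12 + 135 \left(-1\right)\right) = - 6 \left(26 + 12 - 135\right) = \left(-6\right) \left(-97\right) = 582$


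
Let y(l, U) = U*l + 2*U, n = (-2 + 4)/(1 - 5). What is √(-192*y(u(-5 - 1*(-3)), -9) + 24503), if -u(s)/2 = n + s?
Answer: √36599 ≈ 191.31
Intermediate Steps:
n = -½ (n = 2/(-4) = 2*(-¼) = -½ ≈ -0.50000)
u(s) = 1 - 2*s (u(s) = -2*(-½ + s) = 1 - 2*s)
y(l, U) = 2*U + U*l
√(-192*y(u(-5 - 1*(-3)), -9) + 24503) = √(-(-1728)*(2 + (1 - 2*(-5 - 1*(-3)))) + 24503) = √(-(-1728)*(2 + (1 - 2*(-5 + 3))) + 24503) = √(-(-1728)*(2 + (1 - 2*(-2))) + 24503) = √(-(-1728)*(2 + (1 + 4)) + 24503) = √(-(-1728)*(2 + 5) + 24503) = √(-(-1728)*7 + 24503) = √(-192*(-63) + 24503) = √(12096 + 24503) = √36599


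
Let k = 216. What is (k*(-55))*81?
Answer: -962280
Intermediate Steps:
(k*(-55))*81 = (216*(-55))*81 = -11880*81 = -962280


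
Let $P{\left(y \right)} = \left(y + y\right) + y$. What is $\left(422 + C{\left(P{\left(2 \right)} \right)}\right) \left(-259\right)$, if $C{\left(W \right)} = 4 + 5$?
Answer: $-111629$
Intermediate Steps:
$P{\left(y \right)} = 3 y$ ($P{\left(y \right)} = 2 y + y = 3 y$)
$C{\left(W \right)} = 9$
$\left(422 + C{\left(P{\left(2 \right)} \right)}\right) \left(-259\right) = \left(422 + 9\right) \left(-259\right) = 431 \left(-259\right) = -111629$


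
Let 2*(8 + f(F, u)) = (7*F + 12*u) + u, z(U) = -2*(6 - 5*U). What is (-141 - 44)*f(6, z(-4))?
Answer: 60125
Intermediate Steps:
z(U) = -12 + 10*U
f(F, u) = -8 + 7*F/2 + 13*u/2 (f(F, u) = -8 + ((7*F + 12*u) + u)/2 = -8 + (7*F + 13*u)/2 = -8 + (7*F/2 + 13*u/2) = -8 + 7*F/2 + 13*u/2)
(-141 - 44)*f(6, z(-4)) = (-141 - 44)*(-8 + (7/2)*6 + 13*(-12 + 10*(-4))/2) = -185*(-8 + 21 + 13*(-12 - 40)/2) = -185*(-8 + 21 + (13/2)*(-52)) = -185*(-8 + 21 - 338) = -185*(-325) = 60125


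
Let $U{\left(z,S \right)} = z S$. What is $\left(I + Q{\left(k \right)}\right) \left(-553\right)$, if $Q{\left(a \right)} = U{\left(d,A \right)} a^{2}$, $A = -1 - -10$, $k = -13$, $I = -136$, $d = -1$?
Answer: $916321$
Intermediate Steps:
$A = 9$ ($A = -1 + 10 = 9$)
$U{\left(z,S \right)} = S z$
$Q{\left(a \right)} = - 9 a^{2}$ ($Q{\left(a \right)} = 9 \left(-1\right) a^{2} = - 9 a^{2}$)
$\left(I + Q{\left(k \right)}\right) \left(-553\right) = \left(-136 - 9 \left(-13\right)^{2}\right) \left(-553\right) = \left(-136 - 1521\right) \left(-553\right) = \left(-1657\right) \left(-553\right) = 916321$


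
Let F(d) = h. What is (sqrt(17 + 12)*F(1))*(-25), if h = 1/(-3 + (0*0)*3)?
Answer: 25*sqrt(29)/3 ≈ 44.876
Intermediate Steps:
h = -1/3 (h = 1/(-3 + 0*3) = 1/(-3 + 0) = 1/(-3) = -1/3 ≈ -0.33333)
F(d) = -1/3
(sqrt(17 + 12)*F(1))*(-25) = (sqrt(17 + 12)*(-1/3))*(-25) = (sqrt(29)*(-1/3))*(-25) = -sqrt(29)/3*(-25) = 25*sqrt(29)/3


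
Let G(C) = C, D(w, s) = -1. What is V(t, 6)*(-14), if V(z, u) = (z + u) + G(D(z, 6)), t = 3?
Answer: -112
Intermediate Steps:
V(z, u) = -1 + u + z (V(z, u) = (z + u) - 1 = (u + z) - 1 = -1 + u + z)
V(t, 6)*(-14) = (-1 + 6 + 3)*(-14) = 8*(-14) = -112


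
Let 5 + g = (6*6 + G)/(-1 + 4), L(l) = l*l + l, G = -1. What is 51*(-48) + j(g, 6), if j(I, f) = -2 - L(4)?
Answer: -2470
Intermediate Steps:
L(l) = l + l² (L(l) = l² + l = l + l²)
g = 20/3 (g = -5 + (6*6 - 1)/(-1 + 4) = -5 + (36 - 1)/3 = -5 + 35*(⅓) = -5 + 35/3 = 20/3 ≈ 6.6667)
j(I, f) = -22 (j(I, f) = -2 - 4*(1 + 4) = -2 - 4*5 = -2 - 1*20 = -2 - 20 = -22)
51*(-48) + j(g, 6) = 51*(-48) - 22 = -2448 - 22 = -2470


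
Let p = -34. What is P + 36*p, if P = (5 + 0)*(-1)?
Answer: -1229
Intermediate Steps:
P = -5 (P = 5*(-1) = -5)
P + 36*p = -5 + 36*(-34) = -5 - 1224 = -1229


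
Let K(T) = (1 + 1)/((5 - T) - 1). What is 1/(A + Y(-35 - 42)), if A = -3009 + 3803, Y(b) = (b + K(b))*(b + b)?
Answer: 81/1024504 ≈ 7.9063e-5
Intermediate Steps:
K(T) = 2/(4 - T)
Y(b) = 2*b*(b - 2/(-4 + b)) (Y(b) = (b - 2/(-4 + b))*(b + b) = (b - 2/(-4 + b))*(2*b) = 2*b*(b - 2/(-4 + b)))
A = 794
1/(A + Y(-35 - 42)) = 1/(794 + 2*(-35 - 42)*(-2 + (-35 - 42)*(-4 + (-35 - 42)))/(-4 + (-35 - 42))) = 1/(794 + 2*(-77)*(-2 - 77*(-4 - 77))/(-4 - 77)) = 1/(794 + 2*(-77)*(-2 - 77*(-81))/(-81)) = 1/(794 + 2*(-77)*(-1/81)*(-2 + 6237)) = 1/(794 + 2*(-77)*(-1/81)*6235) = 1/(794 + 960190/81) = 1/(1024504/81) = 81/1024504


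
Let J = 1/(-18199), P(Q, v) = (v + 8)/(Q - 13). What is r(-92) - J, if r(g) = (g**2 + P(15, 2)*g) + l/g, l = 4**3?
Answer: 3349999147/418577 ≈ 8003.3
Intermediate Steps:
P(Q, v) = (8 + v)/(-13 + Q)
l = 64
r(g) = g**2 + 5*g + 64/g (r(g) = (g**2 + ((8 + 2)/(-13 + 15))*g) + 64/g = (g**2 + (10/2)*g) + 64/g = (g**2 + ((1/2)*10)*g) + 64/g = (g**2 + 5*g) + 64/g = g**2 + 5*g + 64/g)
J = -1/18199 ≈ -5.4948e-5
r(-92) - J = (64 + (-92)**2*(5 - 92))/(-92) - 1*(-1/18199) = -(64 + 8464*(-87))/92 + 1/18199 = -(64 - 736368)/92 + 1/18199 = -1/92*(-736304) + 1/18199 = 184076/23 + 1/18199 = 3349999147/418577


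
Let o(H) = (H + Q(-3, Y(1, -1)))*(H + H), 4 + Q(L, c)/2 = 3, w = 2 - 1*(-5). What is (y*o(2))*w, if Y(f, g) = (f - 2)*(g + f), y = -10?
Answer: 0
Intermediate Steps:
w = 7 (w = 2 + 5 = 7)
Y(f, g) = (-2 + f)*(f + g)
Q(L, c) = -2 (Q(L, c) = -8 + 2*3 = -8 + 6 = -2)
o(H) = 2*H*(-2 + H) (o(H) = (H - 2)*(H + H) = (-2 + H)*(2*H) = 2*H*(-2 + H))
(y*o(2))*w = -20*2*(-2 + 2)*7 = -20*2*0*7 = -10*0*7 = 0*7 = 0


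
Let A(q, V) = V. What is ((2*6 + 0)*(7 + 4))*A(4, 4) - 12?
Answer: 516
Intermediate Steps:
((2*6 + 0)*(7 + 4))*A(4, 4) - 12 = ((2*6 + 0)*(7 + 4))*4 - 12 = ((12 + 0)*11)*4 - 12 = (12*11)*4 - 12 = 132*4 - 12 = 528 - 12 = 516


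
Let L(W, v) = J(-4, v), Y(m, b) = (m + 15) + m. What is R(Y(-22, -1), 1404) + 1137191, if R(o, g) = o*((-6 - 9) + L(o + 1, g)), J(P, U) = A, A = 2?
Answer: 1137568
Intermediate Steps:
J(P, U) = 2
Y(m, b) = 15 + 2*m (Y(m, b) = (15 + m) + m = 15 + 2*m)
L(W, v) = 2
R(o, g) = -13*o (R(o, g) = o*((-6 - 9) + 2) = o*(-15 + 2) = o*(-13) = -13*o)
R(Y(-22, -1), 1404) + 1137191 = -13*(15 + 2*(-22)) + 1137191 = -13*(15 - 44) + 1137191 = -13*(-29) + 1137191 = 377 + 1137191 = 1137568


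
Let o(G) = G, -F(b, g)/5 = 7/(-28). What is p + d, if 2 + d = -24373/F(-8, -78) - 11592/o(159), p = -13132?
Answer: -8666906/265 ≈ -32705.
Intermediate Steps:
F(b, g) = 5/4 (F(b, g) = -35/(-28) = -35*(-1)/28 = -5*(-¼) = 5/4)
d = -5186926/265 (d = -2 + (-24373/5/4 - 11592/159) = -2 + (-24373*⅘ - 11592*1/159) = -2 + (-97492/5 - 3864/53) = -2 - 5186396/265 = -5186926/265 ≈ -19573.)
p + d = -13132 - 5186926/265 = -8666906/265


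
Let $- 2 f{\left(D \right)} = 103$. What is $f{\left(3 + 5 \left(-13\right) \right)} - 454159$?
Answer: $- \frac{908421}{2} \approx -4.5421 \cdot 10^{5}$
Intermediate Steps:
$f{\left(D \right)} = - \frac{103}{2}$ ($f{\left(D \right)} = \left(- \frac{1}{2}\right) 103 = - \frac{103}{2}$)
$f{\left(3 + 5 \left(-13\right) \right)} - 454159 = - \frac{103}{2} - 454159 = - \frac{908421}{2}$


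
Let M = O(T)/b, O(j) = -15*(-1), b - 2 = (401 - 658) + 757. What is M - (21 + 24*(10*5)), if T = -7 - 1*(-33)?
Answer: -612927/502 ≈ -1221.0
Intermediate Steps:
b = 502 (b = 2 + ((401 - 658) + 757) = 2 + (-257 + 757) = 2 + 500 = 502)
T = 26 (T = -7 + 33 = 26)
O(j) = 15
M = 15/502 ≈ 0.029880
M - (21 + 24*(10*5)) = 15/502 - (21 + 24*(10*5)) = 15/502 - (21 + 24*50) = 15/502 - (21 + 1200) = 15/502 - 1*1221 = 15/502 - 1221 = -612927/502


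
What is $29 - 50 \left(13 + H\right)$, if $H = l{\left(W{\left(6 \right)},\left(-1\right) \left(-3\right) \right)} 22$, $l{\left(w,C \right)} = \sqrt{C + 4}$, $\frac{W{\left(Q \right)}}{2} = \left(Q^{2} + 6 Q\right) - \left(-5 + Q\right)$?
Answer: $-621 - 1100 \sqrt{7} \approx -3531.3$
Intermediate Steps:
$W{\left(Q \right)} = 10 + 2 Q^{2} + 10 Q$ ($W{\left(Q \right)} = 2 \left(\left(Q^{2} + 6 Q\right) - \left(-5 + Q\right)\right) = 2 \left(5 + Q^{2} + 5 Q\right) = 10 + 2 Q^{2} + 10 Q$)
$l{\left(w,C \right)} = \sqrt{4 + C}$
$H = 22 \sqrt{7}$ ($H = \sqrt{4 - -3} \cdot 22 = \sqrt{4 + 3} \cdot 22 = \sqrt{7} \cdot 22 = 22 \sqrt{7} \approx 58.207$)
$29 - 50 \left(13 + H\right) = 29 - 50 \left(13 + 22 \sqrt{7}\right) = 29 - \left(650 + 1100 \sqrt{7}\right) = -621 - 1100 \sqrt{7}$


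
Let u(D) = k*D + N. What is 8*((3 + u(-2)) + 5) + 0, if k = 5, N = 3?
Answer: 8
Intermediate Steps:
u(D) = 3 + 5*D (u(D) = 5*D + 3 = 3 + 5*D)
8*((3 + u(-2)) + 5) + 0 = 8*((3 + (3 + 5*(-2))) + 5) + 0 = 8*((3 + (3 - 10)) + 5) + 0 = 8*((3 - 7) + 5) + 0 = 8*(-4 + 5) + 0 = 8*1 + 0 = 8 + 0 = 8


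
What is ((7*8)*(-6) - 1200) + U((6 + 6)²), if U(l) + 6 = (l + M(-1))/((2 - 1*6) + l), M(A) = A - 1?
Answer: -107869/70 ≈ -1541.0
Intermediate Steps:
M(A) = -1 + A
U(l) = -6 + (-2 + l)/(-4 + l) (U(l) = -6 + (l + (-1 - 1))/((2 - 1*6) + l) = -6 + (l - 2)/((2 - 6) + l) = -6 + (-2 + l)/(-4 + l))
((7*8)*(-6) - 1200) + U((6 + 6)²) = ((7*8)*(-6) - 1200) + (22 - 5*(6 + 6)²)/(-4 + (6 + 6)²) = (56*(-6) - 1200) + (22 - 5*12²)/(-4 + 12²) = (-336 - 1200) + (22 - 5*144)/(-4 + 144) = -1536 + (22 - 720)/140 = -1536 + (1/140)*(-698) = -1536 - 349/70 = -107869/70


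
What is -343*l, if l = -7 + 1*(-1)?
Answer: 2744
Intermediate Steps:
l = -8 (l = -7 - 1 = -8)
-343*l = -343*(-8) = 2744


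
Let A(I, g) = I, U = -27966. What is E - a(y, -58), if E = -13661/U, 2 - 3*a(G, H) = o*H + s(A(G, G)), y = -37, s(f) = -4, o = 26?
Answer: -4699949/9322 ≈ -504.18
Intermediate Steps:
a(G, H) = 2 - 26*H/3 (a(G, H) = ⅔ - (26*H - 4)/3 = ⅔ - (-4 + 26*H)/3 = ⅔ + (4/3 - 26*H/3) = 2 - 26*H/3)
E = 13661/27966 (E = -13661/(-27966) = -13661*(-1/27966) = 13661/27966 ≈ 0.48849)
E - a(y, -58) = 13661/27966 - (2 - 26/3*(-58)) = 13661/27966 - (2 + 1508/3) = 13661/27966 - 1*1514/3 = 13661/27966 - 1514/3 = -4699949/9322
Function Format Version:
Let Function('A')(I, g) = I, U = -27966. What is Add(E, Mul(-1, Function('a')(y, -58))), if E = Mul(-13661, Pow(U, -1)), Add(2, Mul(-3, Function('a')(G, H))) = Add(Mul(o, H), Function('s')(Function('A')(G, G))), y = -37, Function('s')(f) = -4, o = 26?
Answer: Rational(-4699949, 9322) ≈ -504.18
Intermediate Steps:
Function('a')(G, H) = Add(2, Mul(Rational(-26, 3), H)) (Function('a')(G, H) = Add(Rational(2, 3), Mul(Rational(-1, 3), Add(Mul(26, H), -4))) = Add(Rational(2, 3), Mul(Rational(-1, 3), Add(-4, Mul(26, H)))) = Add(Rational(2, 3), Add(Rational(4, 3), Mul(Rational(-26, 3), H))) = Add(2, Mul(Rational(-26, 3), H)))
E = Rational(13661, 27966) (E = Mul(-13661, Pow(-27966, -1)) = Mul(-13661, Rational(-1, 27966)) = Rational(13661, 27966) ≈ 0.48849)
Add(E, Mul(-1, Function('a')(y, -58))) = Add(Rational(13661, 27966), Mul(-1, Add(2, Mul(Rational(-26, 3), -58)))) = Add(Rational(13661, 27966), Mul(-1, Add(2, Rational(1508, 3)))) = Add(Rational(13661, 27966), Mul(-1, Rational(1514, 3))) = Add(Rational(13661, 27966), Rational(-1514, 3)) = Rational(-4699949, 9322)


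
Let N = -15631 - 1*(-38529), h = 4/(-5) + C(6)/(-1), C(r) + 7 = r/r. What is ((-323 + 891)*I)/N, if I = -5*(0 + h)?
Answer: -7384/11449 ≈ -0.64495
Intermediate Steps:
C(r) = -6 (C(r) = -7 + r/r = -7 + 1 = -6)
h = 26/5 (h = 4/(-5) - 6/(-1) = 4*(-1/5) - 6*(-1) = -4/5 + 6 = 26/5 ≈ 5.2000)
N = 22898 (N = -15631 + 38529 = 22898)
I = -26 (I = -5*(0 + 26/5) = -5*26/5 = -26)
((-323 + 891)*I)/N = ((-323 + 891)*(-26))/22898 = (568*(-26))*(1/22898) = -14768*1/22898 = -7384/11449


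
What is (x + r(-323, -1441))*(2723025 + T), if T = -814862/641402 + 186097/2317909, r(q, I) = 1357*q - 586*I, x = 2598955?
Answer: 6082788659406553859426010/743355734209 ≈ 8.1829e+12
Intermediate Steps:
r(q, I) = -586*I + 1357*q
T = -884706487782/743355734209 (T = -814862*1/641402 + 186097*(1/2317909) = -407431/320701 + 186097/2317909 = -884706487782/743355734209 ≈ -1.1902)
(x + r(-323, -1441))*(2723025 + T) = (2598955 + (-586*(-1441) + 1357*(-323)))*(2723025 - 884706487782/743355734209) = (2598955 + (844426 - 438311))*(2024175363437974443/743355734209) = (2598955 + 406115)*(2024175363437974443/743355734209) = 3005070*(2024175363437974443/743355734209) = 6082788659406553859426010/743355734209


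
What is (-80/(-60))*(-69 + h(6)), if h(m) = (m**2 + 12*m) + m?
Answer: 60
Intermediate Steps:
h(m) = m**2 + 13*m
(-80/(-60))*(-69 + h(6)) = (-80/(-60))*(-69 + 6*(13 + 6)) = (-80*(-1/60))*(-69 + 6*19) = 4*(-69 + 114)/3 = (4/3)*45 = 60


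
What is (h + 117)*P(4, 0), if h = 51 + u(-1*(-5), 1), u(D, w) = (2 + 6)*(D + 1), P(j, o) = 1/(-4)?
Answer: -54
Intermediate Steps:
P(j, o) = -¼
u(D, w) = 8 + 8*D (u(D, w) = 8*(1 + D) = 8 + 8*D)
h = 99 (h = 51 + (8 + 8*(-1*(-5))) = 51 + (8 + 8*5) = 51 + (8 + 40) = 51 + 48 = 99)
(h + 117)*P(4, 0) = (99 + 117)*(-¼) = 216*(-¼) = -54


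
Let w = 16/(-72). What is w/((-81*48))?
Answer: 1/17496 ≈ 5.7156e-5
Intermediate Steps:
w = -2/9 (w = -1/72*16 = -2/9 ≈ -0.22222)
w/((-81*48)) = -2/(9*((-81*48))) = -2/9/(-3888) = -2/9*(-1/3888) = 1/17496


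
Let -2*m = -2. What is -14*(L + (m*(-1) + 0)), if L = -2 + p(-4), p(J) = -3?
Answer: 84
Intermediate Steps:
m = 1 (m = -½*(-2) = 1)
L = -5 (L = -2 - 3 = -5)
-14*(L + (m*(-1) + 0)) = -14*(-5 + (1*(-1) + 0)) = -14*(-5 + (-1 + 0)) = -14*(-5 - 1) = -14*(-6) = 84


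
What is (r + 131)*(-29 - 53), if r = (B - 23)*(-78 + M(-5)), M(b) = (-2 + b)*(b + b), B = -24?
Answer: -41574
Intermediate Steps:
M(b) = 2*b*(-2 + b) (M(b) = (-2 + b)*(2*b) = 2*b*(-2 + b))
r = 376 (r = (-24 - 23)*(-78 + 2*(-5)*(-2 - 5)) = -47*(-78 + 2*(-5)*(-7)) = -47*(-78 + 70) = -47*(-8) = 376)
(r + 131)*(-29 - 53) = (376 + 131)*(-29 - 53) = 507*(-82) = -41574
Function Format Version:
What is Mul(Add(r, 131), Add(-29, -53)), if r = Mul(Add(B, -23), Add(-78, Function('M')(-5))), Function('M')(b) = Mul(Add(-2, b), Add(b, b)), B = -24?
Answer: -41574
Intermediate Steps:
Function('M')(b) = Mul(2, b, Add(-2, b)) (Function('M')(b) = Mul(Add(-2, b), Mul(2, b)) = Mul(2, b, Add(-2, b)))
r = 376 (r = Mul(Add(-24, -23), Add(-78, Mul(2, -5, Add(-2, -5)))) = Mul(-47, Add(-78, Mul(2, -5, -7))) = Mul(-47, Add(-78, 70)) = Mul(-47, -8) = 376)
Mul(Add(r, 131), Add(-29, -53)) = Mul(Add(376, 131), Add(-29, -53)) = Mul(507, -82) = -41574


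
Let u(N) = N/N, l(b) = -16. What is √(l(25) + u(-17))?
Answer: I*√15 ≈ 3.873*I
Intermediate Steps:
u(N) = 1
√(l(25) + u(-17)) = √(-16 + 1) = √(-15) = I*√15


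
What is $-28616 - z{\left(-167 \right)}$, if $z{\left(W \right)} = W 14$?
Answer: $-26278$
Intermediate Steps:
$z{\left(W \right)} = 14 W$
$-28616 - z{\left(-167 \right)} = -28616 - 14 \left(-167\right) = -28616 - -2338 = -28616 + 2338 = -26278$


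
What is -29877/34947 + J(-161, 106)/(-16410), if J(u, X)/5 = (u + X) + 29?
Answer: -5397094/6372003 ≈ -0.84700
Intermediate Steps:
J(u, X) = 145 + 5*X + 5*u (J(u, X) = 5*((u + X) + 29) = 5*((X + u) + 29) = 5*(29 + X + u) = 145 + 5*X + 5*u)
-29877/34947 + J(-161, 106)/(-16410) = -29877/34947 + (145 + 5*106 + 5*(-161))/(-16410) = -29877*1/34947 + (145 + 530 - 805)*(-1/16410) = -9959/11649 - 130*(-1/16410) = -9959/11649 + 13/1641 = -5397094/6372003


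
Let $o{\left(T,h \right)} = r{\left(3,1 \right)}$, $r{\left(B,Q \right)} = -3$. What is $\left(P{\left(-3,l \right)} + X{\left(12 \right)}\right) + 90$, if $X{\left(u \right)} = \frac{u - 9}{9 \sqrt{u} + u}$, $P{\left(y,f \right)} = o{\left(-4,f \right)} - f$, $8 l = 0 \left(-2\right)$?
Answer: $\frac{2000}{23} + \frac{3 \sqrt{3}}{46} \approx 87.069$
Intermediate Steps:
$o{\left(T,h \right)} = -3$
$l = 0$ ($l = \frac{0 \left(-2\right)}{8} = \frac{1}{8} \cdot 0 = 0$)
$P{\left(y,f \right)} = -3 - f$
$X{\left(u \right)} = \frac{-9 + u}{u + 9 \sqrt{u}}$
$\left(P{\left(-3,l \right)} + X{\left(12 \right)}\right) + 90 = \left(\left(-3 - 0\right) + \frac{-9 + 12}{12 + 9 \sqrt{12}}\right) + 90 = \left(\left(-3 + 0\right) + \frac{1}{12 + 9 \cdot 2 \sqrt{3}} \cdot 3\right) + 90 = \left(-3 + \frac{1}{12 + 18 \sqrt{3}} \cdot 3\right) + 90 = \left(-3 + \frac{3}{12 + 18 \sqrt{3}}\right) + 90 = 87 + \frac{3}{12 + 18 \sqrt{3}}$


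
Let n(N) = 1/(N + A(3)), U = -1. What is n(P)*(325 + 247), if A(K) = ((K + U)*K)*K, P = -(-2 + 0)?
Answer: 143/5 ≈ 28.600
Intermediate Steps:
P = 2 (P = -1*(-2) = 2)
A(K) = K²*(-1 + K) (A(K) = ((K - 1)*K)*K = ((-1 + K)*K)*K = (K*(-1 + K))*K = K²*(-1 + K))
n(N) = 1/(18 + N) (n(N) = 1/(N + 3²*(-1 + 3)) = 1/(N + 9*2) = 1/(N + 18) = 1/(18 + N))
n(P)*(325 + 247) = (325 + 247)/(18 + 2) = 572/20 = (1/20)*572 = 143/5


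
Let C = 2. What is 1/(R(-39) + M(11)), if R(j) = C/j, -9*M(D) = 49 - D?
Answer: -117/500 ≈ -0.23400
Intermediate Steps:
M(D) = -49/9 + D/9 (M(D) = -(49 - D)/9 = -49/9 + D/9)
R(j) = 2/j
1/(R(-39) + M(11)) = 1/(2/(-39) + (-49/9 + (1/9)*11)) = 1/(2*(-1/39) + (-49/9 + 11/9)) = 1/(-2/39 - 38/9) = 1/(-500/117) = -117/500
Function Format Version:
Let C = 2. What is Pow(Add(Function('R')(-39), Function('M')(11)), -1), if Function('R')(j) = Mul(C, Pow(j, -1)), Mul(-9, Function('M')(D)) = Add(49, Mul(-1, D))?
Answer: Rational(-117, 500) ≈ -0.23400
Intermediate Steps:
Function('M')(D) = Add(Rational(-49, 9), Mul(Rational(1, 9), D)) (Function('M')(D) = Mul(Rational(-1, 9), Add(49, Mul(-1, D))) = Add(Rational(-49, 9), Mul(Rational(1, 9), D)))
Function('R')(j) = Mul(2, Pow(j, -1))
Pow(Add(Function('R')(-39), Function('M')(11)), -1) = Pow(Add(Mul(2, Pow(-39, -1)), Add(Rational(-49, 9), Mul(Rational(1, 9), 11))), -1) = Pow(Add(Mul(2, Rational(-1, 39)), Add(Rational(-49, 9), Rational(11, 9))), -1) = Pow(Add(Rational(-2, 39), Rational(-38, 9)), -1) = Pow(Rational(-500, 117), -1) = Rational(-117, 500)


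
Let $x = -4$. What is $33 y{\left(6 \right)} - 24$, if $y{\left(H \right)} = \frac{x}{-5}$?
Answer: $\frac{12}{5} \approx 2.4$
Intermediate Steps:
$y{\left(H \right)} = \frac{4}{5}$ ($y{\left(H \right)} = - \frac{4}{-5} = \left(-4\right) \left(- \frac{1}{5}\right) = \frac{4}{5}$)
$33 y{\left(6 \right)} - 24 = 33 \cdot \frac{4}{5} - 24 = \frac{132}{5} - 24 = \frac{12}{5}$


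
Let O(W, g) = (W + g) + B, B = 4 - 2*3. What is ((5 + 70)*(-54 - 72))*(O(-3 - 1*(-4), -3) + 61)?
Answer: -538650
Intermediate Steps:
B = -2 (B = 4 - 6 = -2)
O(W, g) = -2 + W + g (O(W, g) = (W + g) - 2 = -2 + W + g)
((5 + 70)*(-54 - 72))*(O(-3 - 1*(-4), -3) + 61) = ((5 + 70)*(-54 - 72))*((-2 + (-3 - 1*(-4)) - 3) + 61) = (75*(-126))*((-2 + (-3 + 4) - 3) + 61) = -9450*((-2 + 1 - 3) + 61) = -9450*(-4 + 61) = -9450*57 = -538650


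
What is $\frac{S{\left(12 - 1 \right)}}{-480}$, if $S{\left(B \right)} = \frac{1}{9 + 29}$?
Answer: $- \frac{1}{18240} \approx -5.4825 \cdot 10^{-5}$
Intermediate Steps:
$S{\left(B \right)} = \frac{1}{38}$
$\frac{S{\left(12 - 1 \right)}}{-480} = \frac{1}{38 \left(-480\right)} = \frac{1}{38} \left(- \frac{1}{480}\right) = - \frac{1}{18240}$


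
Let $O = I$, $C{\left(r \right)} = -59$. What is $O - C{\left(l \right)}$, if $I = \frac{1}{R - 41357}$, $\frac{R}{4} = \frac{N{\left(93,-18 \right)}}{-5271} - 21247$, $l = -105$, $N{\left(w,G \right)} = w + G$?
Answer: $\frac{13097305878}{221988265} \approx 59.0$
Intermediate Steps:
$N{\left(w,G \right)} = G + w$
$R = - \frac{149324016}{1757}$ ($R = 4 \left(\frac{-18 + 93}{-5271} - 21247\right) = 4 \left(75 \left(- \frac{1}{5271}\right) - 21247\right) = 4 \left(- \frac{25}{1757} - 21247\right) = 4 \left(- \frac{37331004}{1757}\right) = - \frac{149324016}{1757} \approx -84988.0$)
$I = - \frac{1757}{221988265}$ ($I = \frac{1}{- \frac{149324016}{1757} - 41357} = \frac{1}{- \frac{221988265}{1757}} = - \frac{1757}{221988265} \approx -7.9148 \cdot 10^{-6}$)
$O = - \frac{1757}{221988265} \approx -7.9148 \cdot 10^{-6}$
$O - C{\left(l \right)} = - \frac{1757}{221988265} - -59 = - \frac{1757}{221988265} + 59 = \frac{13097305878}{221988265}$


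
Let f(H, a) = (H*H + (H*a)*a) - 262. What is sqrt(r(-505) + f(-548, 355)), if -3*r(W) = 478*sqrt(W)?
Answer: sqrt(-618854922 - 1434*I*sqrt(505))/3 ≈ 0.2159 - 8292.3*I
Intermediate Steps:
r(W) = -478*sqrt(W)/3
f(H, a) = -262 + H**2 + H*a**2 (f(H, a) = (H**2 + H*a**2) - 262 = -262 + H**2 + H*a**2)
sqrt(r(-505) + f(-548, 355)) = sqrt(-478*I*sqrt(505)/3 + (-262 + (-548)**2 - 548*355**2)) = sqrt(-478*I*sqrt(505)/3 + (-262 + 300304 - 548*126025)) = sqrt(-478*I*sqrt(505)/3 + (-262 + 300304 - 69061700)) = sqrt(-478*I*sqrt(505)/3 - 68761658) = sqrt(-68761658 - 478*I*sqrt(505)/3)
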